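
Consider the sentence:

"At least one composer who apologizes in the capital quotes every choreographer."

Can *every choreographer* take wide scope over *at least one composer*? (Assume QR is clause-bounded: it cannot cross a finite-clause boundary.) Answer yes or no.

The RC *who apologizes in the capital* is an island, but *every choreographer* is not inside it — it is the matrix object, a clausemate of *at least one composer*.
Ordinary QR to a clause-peripheral position gives the wide-scope LF for the lower DP.

Yes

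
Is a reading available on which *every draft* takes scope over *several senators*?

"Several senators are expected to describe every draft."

Yes

Raising constructions are monoclausal for scope purposes; *every draft* is not separated from *several senators* by any island.
Since no island is crossed, the inverse ordering is licensed alongside surface scope.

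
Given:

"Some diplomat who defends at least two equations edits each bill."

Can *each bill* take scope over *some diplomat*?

Yes

*each bill* is a matrix argument; only *some diplomat* is modified by the relative clause *who defends at least two equations*, so the RC island is irrelevant to the target quantifier.
Ordinary QR to a clause-peripheral position gives the wide-scope LF for the lower DP.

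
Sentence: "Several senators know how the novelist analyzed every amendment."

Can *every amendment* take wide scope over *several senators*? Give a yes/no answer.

No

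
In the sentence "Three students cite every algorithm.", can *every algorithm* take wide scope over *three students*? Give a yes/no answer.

*every algorithm* and *three students* are in the same minimal clause.
Nothing blocks QR of the lower DP to a position above the higher one, so inverse scope is available.
Both orderings are possible: *three students* > *every algorithm* and *every algorithm* > *three students*.

Yes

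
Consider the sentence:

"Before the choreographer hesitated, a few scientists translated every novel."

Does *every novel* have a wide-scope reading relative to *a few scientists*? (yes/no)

Yes

Although there is an adjunct clause, *every novel* is in the main clause, not inside the adjunct.
Since no island is crossed, the inverse ordering is licensed alongside surface scope.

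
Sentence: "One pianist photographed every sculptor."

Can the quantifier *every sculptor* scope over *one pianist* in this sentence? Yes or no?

*one pianist* and *every sculptor* are co-arguments of the matrix verb, with nothing but a clause-internal boundary between them.
Nothing blocks QR of the lower DP to a position above the higher one, so inverse scope is available.

Yes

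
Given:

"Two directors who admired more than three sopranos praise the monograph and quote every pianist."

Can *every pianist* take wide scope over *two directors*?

The target quantifier *every pianist* is part of one conjunct of the coordinate structure (*quote every pianist*).
The Coordinate Structure Constraint blocks movement (including QR) out of a single conjunct.
So the wide-scope reading for *every pianist* is blocked.

No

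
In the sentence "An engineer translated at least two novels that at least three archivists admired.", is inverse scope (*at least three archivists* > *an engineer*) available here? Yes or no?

*at least three archivists* occurs within the relative clause *that at least three archivists admired* modifying *at least two novels*.
The relative clause forms an island for QR, so the quantifier is confined to the head noun's restrictor.
So *at least three archivists* cannot raise to a position above *an engineer*.
(Only the surface reading survives: one fixed engineer with respect to all the relevant archivists.)

No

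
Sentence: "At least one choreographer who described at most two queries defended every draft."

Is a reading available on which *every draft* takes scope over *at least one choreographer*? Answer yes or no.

Yes

*every draft* sits in the matrix clause, not in the relative clause on *at least one choreographer*.
Nothing blocks QR of the lower DP to a position above the higher one, so inverse scope is available.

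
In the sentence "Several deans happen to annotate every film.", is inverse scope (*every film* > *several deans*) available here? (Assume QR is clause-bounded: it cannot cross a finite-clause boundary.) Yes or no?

Yes

The matrix predicate is a raising verb, whose infinitival complement is not a scope island — *every film* can QR into the matrix clause.
With no island boundary between them, the object can take inverse scope over the subject via ordinary QR within the clause.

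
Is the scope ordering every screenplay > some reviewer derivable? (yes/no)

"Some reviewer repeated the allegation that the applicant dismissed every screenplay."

No

*every screenplay* sits inside the complex NP *the allegation that the applicant dismissed every screenplay*.
The Complex NP Constraint bars QR out of the complement clause of a noun.
The inverse ordering *every screenplay* > *some reviewer* is therefore underivable.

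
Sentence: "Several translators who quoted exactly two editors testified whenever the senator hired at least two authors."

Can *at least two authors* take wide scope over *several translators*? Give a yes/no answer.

No

*at least two authors* occurs within the adjunct clause *whenever the senator hired at least two authors*.
Adjuncts are opaque for quantifier raising; a quantifier in an adjunct stays inside it.
So *at least two authors* cannot raise to a position above *several translators*.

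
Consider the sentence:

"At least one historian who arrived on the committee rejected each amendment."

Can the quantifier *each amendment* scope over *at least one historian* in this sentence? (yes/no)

Yes

The RC *who arrived on the committee* is an island, but *each amendment* is not inside it — it is the matrix object, a clausemate of *at least one historian*.
Clause-internal QR can adjoin the lower DP above the subject, yielding the inverse reading.
The sentence is scopally ambiguous between *at least one historian* > *each amendment* and *each amendment* > *at least one historian*.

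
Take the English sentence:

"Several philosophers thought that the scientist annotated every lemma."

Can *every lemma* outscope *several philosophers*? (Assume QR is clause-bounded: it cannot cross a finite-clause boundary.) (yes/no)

*every lemma* sits inside the finite complement clause *that the scientist annotated every lemma*.
QR is clause-bounded, so the finite complement is a scope island for the embedded quantifier.
*every lemma* is confined to the island and cannot take scope over *several philosophers*.

No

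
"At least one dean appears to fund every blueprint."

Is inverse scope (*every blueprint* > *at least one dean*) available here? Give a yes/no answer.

Yes

Infinitival complements of raising predicates do not block QR; *every blueprint* and *at least one dean* are effectively clausemates.
Since no island is crossed, the inverse ordering is licensed alongside surface scope.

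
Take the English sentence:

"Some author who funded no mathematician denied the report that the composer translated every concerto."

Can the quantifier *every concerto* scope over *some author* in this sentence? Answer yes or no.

Structurally, *every concerto* is inside the complex NP *the report that the composer translated every concerto*.
A that-clause complement to a noun is an island; QR cannot cross the NP boundary.
So *every concerto* cannot raise high enough to outscope *some author*; only the surface ordering *some author* > *every concerto* is available.

No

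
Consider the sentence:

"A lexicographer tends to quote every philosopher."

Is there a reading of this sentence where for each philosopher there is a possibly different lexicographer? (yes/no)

Yes

The paraphrase describes the scope ordering *every philosopher* > *a lexicographer*.
*every philosopher* is the object of the infinitival complement of a raising predicate; raising infinitives are transparent for QR, so the two DPs are in effect clausemates.
No island intervenes, so both surface and inverse scope are derivable.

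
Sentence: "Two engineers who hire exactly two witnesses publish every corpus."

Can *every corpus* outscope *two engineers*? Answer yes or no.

Yes

*every corpus* sits in the matrix clause, not in the relative clause on *two engineers*.
Since no island is crossed, the inverse ordering is licensed alongside surface scope.
The sentence is scopally ambiguous between *two engineers* > *every corpus* and *every corpus* > *two engineers*.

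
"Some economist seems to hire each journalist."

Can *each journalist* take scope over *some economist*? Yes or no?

Raising constructions are monoclausal for scope purposes; *each journalist* is not separated from *some economist* by any island.
Since no island is crossed, the inverse ordering is licensed alongside surface scope.
Both orderings are possible: *some economist* > *each journalist* and *each journalist* > *some economist*.

Yes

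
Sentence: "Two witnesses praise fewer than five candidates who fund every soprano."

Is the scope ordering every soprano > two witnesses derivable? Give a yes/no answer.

The target quantifier *every soprano* is part of the relative clause *who fund every soprano* modifying *fewer than five candidates*.
Quantifiers inside a relative clause are trapped there; the RC boundary blocks QR.
The inverse ordering *every soprano* > *two witnesses* is therefore underivable.

No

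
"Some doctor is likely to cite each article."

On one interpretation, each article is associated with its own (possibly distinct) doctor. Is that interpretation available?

That reading corresponds to *each article* > *some doctor*.
*each article* is the object of the infinitival complement of a raising predicate; raising infinitives are transparent for QR, so the two DPs are in effect clausemates.
Since no island is crossed, the inverse ordering is licensed alongside surface scope.

Yes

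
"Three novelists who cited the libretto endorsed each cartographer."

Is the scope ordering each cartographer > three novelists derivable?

*each cartographer* sits in the matrix clause, not in the relative clause on *three novelists*.
Clause-internal QR can adjoin the lower DP above the subject, yielding the inverse reading.
So *each cartographer* > *three novelists* is among the available readings.

Yes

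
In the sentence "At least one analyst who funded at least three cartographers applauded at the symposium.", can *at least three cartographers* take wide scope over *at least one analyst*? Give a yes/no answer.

No

*at least three cartographers* occurs within the relative clause *who funded at least three cartographers*.
Quantifiers inside a relative clause are trapped there; the RC boundary blocks QR.
So the wide-scope reading for *at least three cartographers* is blocked.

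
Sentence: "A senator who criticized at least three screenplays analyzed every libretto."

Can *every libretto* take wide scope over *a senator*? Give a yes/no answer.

Yes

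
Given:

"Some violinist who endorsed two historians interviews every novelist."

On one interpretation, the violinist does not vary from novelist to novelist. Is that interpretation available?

Yes

The described interpretation is the *some violinist* > *every novelist* scoping.
Nothing needs to raise for *some violinist* > *every novelist*, so no island constraint is at stake.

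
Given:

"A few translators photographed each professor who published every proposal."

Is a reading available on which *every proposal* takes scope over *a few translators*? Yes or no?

*every proposal* occurs within the relative clause *who published every proposal* modifying *each professor*.
Relative clauses are scope islands: a quantifier cannot QR out of a relative clause to take scope in the matrix clause.
Hence only narrow scope for *every proposal* (under *a few translators*) survives.

No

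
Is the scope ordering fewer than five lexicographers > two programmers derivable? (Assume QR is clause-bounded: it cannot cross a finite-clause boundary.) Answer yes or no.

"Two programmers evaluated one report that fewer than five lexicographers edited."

No

The DP *fewer than five lexicographers* is contained in the relative clause *that fewer than five lexicographers edited* modifying *one report*.
The relative clause forms an island for QR, so the quantifier is confined to the head noun's restrictor.
So the wide-scope reading for *fewer than five lexicographers* is blocked.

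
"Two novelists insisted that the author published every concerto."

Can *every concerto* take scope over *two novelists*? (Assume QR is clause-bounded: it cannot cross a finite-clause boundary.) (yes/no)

*every concerto* sits inside the finite complement clause *that the author published every concerto*.
QR is clause-bounded, so the finite complement is a scope island for the embedded quantifier.
So the wide-scope reading for *every concerto* is blocked.

No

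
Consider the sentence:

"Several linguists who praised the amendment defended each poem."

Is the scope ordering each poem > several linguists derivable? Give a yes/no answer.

Yes

The RC *who praised the amendment* is an island, but *each poem* is not inside it — it is the matrix object, a clausemate of *several linguists*.
QR within a single clause is free, so the lower quantifier may take scope over the higher one.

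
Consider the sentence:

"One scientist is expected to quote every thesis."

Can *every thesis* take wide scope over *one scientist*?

*every thesis* is inside a raising infinitive, which is transparent to QR (no CP barrier), so it behaves as a matrix argument.
With no island boundary between them, the object can take inverse scope over the subject via ordinary QR within the clause.

Yes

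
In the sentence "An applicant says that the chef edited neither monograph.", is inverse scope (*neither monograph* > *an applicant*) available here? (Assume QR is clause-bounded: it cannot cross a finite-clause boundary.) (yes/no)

Structurally, *neither monograph* is inside the finite complement clause *that the chef edited neither monograph*.
Given the clause-boundedness assumption, QR cannot cross the finite CP into the matrix.
So the wide-scope reading for *neither monograph* is blocked.

No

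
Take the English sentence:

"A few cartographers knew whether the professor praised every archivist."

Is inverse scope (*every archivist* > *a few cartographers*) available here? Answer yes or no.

No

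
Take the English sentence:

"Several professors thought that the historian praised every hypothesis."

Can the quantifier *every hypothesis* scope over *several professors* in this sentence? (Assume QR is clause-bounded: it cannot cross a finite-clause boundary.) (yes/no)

*every hypothesis* occurs within the finite complement clause *that the historian praised every hypothesis*.
Finite CP is the ceiling for QR here, by assumption.
So *every hypothesis* cannot raise high enough to outscope *several professors*; only the surface ordering *several professors* > *every hypothesis* is available.

No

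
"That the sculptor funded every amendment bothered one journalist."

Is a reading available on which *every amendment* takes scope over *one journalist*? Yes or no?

No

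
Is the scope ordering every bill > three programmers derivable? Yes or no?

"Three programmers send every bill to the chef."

Yes

*every bill* is the matrix object and *three programmers* the matrix subject; the two are clausemates.
No island intervenes, so both surface and inverse scope are derivable.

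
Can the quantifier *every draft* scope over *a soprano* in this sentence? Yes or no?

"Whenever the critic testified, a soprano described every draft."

Yes

*every draft* is a matrix argument; the adjunct is an island but the target quantifier is outside it.
Since no island is crossed, the inverse ordering is licensed alongside surface scope.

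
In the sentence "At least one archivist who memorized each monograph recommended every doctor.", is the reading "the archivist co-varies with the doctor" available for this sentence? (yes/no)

Yes

This is the *every doctor* > *at least one archivist* reading.
*every doctor* sits in the matrix clause, not in the relative clause on *at least one archivist*.
No island intervenes, so both surface and inverse scope are derivable.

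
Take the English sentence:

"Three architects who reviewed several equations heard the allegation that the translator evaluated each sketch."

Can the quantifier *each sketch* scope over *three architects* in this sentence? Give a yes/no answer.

The target quantifier *each sketch* is part of the complex NP *the allegation that the translator evaluated each sketch*.
Noun-complement clauses are scope islands (the Complex NP Constraint): a quantifier inside one cannot scope into the matrix.
So the wide-scope reading for *each sketch* is blocked.

No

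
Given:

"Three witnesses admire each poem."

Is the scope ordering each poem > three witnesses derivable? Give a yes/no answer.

*three witnesses* and *each poem* are co-arguments of the matrix verb, with nothing but a clause-internal boundary between them.
Since no island is crossed, the inverse ordering is licensed alongside surface scope.

Yes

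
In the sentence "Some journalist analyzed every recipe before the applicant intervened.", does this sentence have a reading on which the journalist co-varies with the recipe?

The paraphrase describes the scope ordering *every recipe* > *some journalist*.
*every recipe* is a matrix argument; the adjunct is an island but the target quantifier is outside it.
Nothing blocks QR of the lower DP to a position above the higher one, so inverse scope is available.
Both orderings are possible: *some journalist* > *every recipe* and *every recipe* > *some journalist*.

Yes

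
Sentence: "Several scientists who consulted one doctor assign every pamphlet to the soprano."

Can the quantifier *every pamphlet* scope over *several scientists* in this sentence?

Although the sentence contains a relative clause (*who consulted one doctor*), *every pamphlet* is outside it, in the matrix VP.
No island intervenes, so both surface and inverse scope are derivable.
So *every pamphlet* > *several scientists* is among the available readings.

Yes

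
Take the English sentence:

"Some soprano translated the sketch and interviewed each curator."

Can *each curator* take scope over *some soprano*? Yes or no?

No

Structurally, *each curator* is inside one conjunct of the coordinate structure (*interviewed each curator*).
Asymmetric QR out of one conjunct violates the Coordinate Structure Constraint.
There is no licit LF on which *each curator* c-commands *some soprano*.
(Only the surface reading survives: one fixed soprano with respect to all the relevant curators.)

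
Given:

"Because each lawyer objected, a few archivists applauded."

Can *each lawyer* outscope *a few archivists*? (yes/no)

No

*each lawyer* occurs within the adjunct clause *because each lawyer objected*.
The adjunct-island constraint bars QR out of an adverbial clause.
The ordering *each lawyer* > *a few archivists* is therefore underivable.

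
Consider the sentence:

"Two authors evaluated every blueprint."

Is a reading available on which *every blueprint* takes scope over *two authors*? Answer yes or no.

Yes

*every blueprint* and *two authors* are in the same minimal clause.
No island intervenes, so both surface and inverse scope are derivable.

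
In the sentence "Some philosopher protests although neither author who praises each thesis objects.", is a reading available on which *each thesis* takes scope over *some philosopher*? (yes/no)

The target quantifier *each thesis* is part of the relative clause *who praises each thesis*, which is itself inside the adjunct *although neither author who praises each thesis objects*.
Both the relative clause and the enclosing adjunct are scope islands; QR cannot cross either.
There is no licit LF on which *each thesis* c-commands *some philosopher*.
(Only the surface reading survives: one fixed philosopher with respect to all the relevant theses.)

No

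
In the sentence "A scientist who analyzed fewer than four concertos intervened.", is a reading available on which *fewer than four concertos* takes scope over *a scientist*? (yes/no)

No

*fewer than four concertos* is embedded in the relative clause *who analyzed fewer than four concertos*.
QR out of a relative clause is ruled out by the relative-clause island constraint.
The inverse ordering *fewer than four concertos* > *a scientist* is therefore underivable.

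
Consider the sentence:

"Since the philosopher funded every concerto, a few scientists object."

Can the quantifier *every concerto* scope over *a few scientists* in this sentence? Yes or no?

Structurally, *every concerto* is inside the adjunct clause *since the philosopher funded every concerto*.
Scope out of an adjunct clause is unavailable: QR respects the adjunct-island constraint.
There is no licit LF on which *every concerto* c-commands *a few scientists*.

No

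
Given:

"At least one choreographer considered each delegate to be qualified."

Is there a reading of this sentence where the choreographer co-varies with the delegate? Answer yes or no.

The described interpretation is the *each delegate* > *at least one choreographer* scoping.
The ECM infinitive is scope-transparent — *each delegate* is free to raise above *at least one choreographer*.
QR within a single clause is free, so the lower quantifier may take scope over the higher one.
The sentence is scopally ambiguous between *at least one choreographer* > *each delegate* and *each delegate* > *at least one choreographer*.

Yes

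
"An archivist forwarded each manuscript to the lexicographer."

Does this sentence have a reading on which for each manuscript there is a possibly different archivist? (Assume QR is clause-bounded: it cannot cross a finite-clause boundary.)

Yes

The described interpretation is the *each manuscript* > *an archivist* scoping.
*an archivist* and *each manuscript* are co-arguments of the matrix verb, with nothing but a clause-internal boundary between them.
QR within a single clause is free, so the lower quantifier may take scope over the higher one.
The sentence is scopally ambiguous between *an archivist* > *each manuscript* and *each manuscript* > *an archivist*.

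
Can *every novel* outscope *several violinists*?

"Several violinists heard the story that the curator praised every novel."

Structurally, *every novel* is inside the complex NP *the story that the curator praised every novel*.
The Complex NP Constraint bars QR out of the complement clause of a noun.
*every novel* > *several violinists* would require crossing that boundary, which is illicit.

No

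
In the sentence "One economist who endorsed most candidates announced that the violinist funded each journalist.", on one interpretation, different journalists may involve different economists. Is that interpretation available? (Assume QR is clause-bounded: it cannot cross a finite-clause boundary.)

No

The described interpretation is the *each journalist* > *one economist* scoping.
*each journalist* occurs within the finite complement clause *that the violinist funded each journalist*.
With QR restricted to its own tensed clause, the embedded quantifier cannot reach a matrix scope position.
Hence only narrow scope for *each journalist* (under *one economist*) survives.
(Only the surface reading survives: one fixed economist with respect to all the relevant journalists.)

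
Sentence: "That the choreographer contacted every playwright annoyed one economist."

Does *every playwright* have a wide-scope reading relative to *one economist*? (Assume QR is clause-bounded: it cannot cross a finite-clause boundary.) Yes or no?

*every playwright* occurs within the sentential subject *that the choreographer contacted every playwright*.
The Sentential Subject Constraint rules out raising the quantifier out of the that-clause subject.
So the wide-scope reading for *every playwright* is blocked.

No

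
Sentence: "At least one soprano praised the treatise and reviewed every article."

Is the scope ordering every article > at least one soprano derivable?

No

*every article* is embedded in one conjunct of the coordinate structure (*reviewed every article*).
Asymmetric QR out of one conjunct violates the Coordinate Structure Constraint.
So the wide-scope reading for *every article* is blocked.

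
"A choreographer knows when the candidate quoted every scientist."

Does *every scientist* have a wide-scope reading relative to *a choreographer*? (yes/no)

*every scientist* sits inside the embedded question *when the candidate quoted every scientist*.
Embedded wh-clauses are opaque for QR, so the quantifier stays inside the question.
So *every scientist* cannot raise high enough to outscope *a choreographer*; only the surface ordering *a choreographer* > *every scientist* is available.
(Only the surface reading survives: one fixed choreographer with respect to all the relevant scientists.)

No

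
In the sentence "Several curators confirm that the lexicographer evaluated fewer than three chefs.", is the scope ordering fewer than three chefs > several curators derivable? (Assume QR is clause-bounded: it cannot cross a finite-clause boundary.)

No

The target quantifier *fewer than three chefs* is part of the finite complement clause *that the lexicographer evaluated fewer than three chefs*.
Finite CP is the ceiling for QR here, by assumption.
The inverse ordering *fewer than three chefs* > *several curators* is therefore underivable.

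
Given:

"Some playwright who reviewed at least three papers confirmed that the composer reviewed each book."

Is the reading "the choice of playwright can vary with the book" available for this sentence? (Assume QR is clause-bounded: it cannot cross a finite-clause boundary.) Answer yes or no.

No

This is the *each book* > *some playwright* reading.
*each book* occurs within the finite complement clause *that the composer reviewed each book*.
QR is clause-bounded, so the finite complement is a scope island for the embedded quantifier.
So the wide-scope reading for *each book* is blocked.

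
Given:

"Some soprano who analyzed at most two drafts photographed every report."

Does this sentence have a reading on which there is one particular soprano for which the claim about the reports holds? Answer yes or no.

The described interpretation is the *some soprano* > *every report* scoping.
Nothing needs to raise for *some soprano* > *every report*, so no island constraint is at stake.

Yes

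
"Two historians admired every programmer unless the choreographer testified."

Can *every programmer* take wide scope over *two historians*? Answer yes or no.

Yes

The adjunct island is irrelevant here — *every programmer* and *two historians* are both in the matrix clause.
Nothing blocks QR of the lower DP to a position above the higher one, so inverse scope is available.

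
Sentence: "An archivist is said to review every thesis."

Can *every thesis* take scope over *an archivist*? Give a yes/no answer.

Yes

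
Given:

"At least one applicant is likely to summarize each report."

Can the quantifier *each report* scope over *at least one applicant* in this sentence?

Yes

*each report* is inside a raising infinitive, which is transparent to QR (no CP barrier), so it behaves as a matrix argument.
With no island boundary between them, the object can take inverse scope over the subject via ordinary QR within the clause.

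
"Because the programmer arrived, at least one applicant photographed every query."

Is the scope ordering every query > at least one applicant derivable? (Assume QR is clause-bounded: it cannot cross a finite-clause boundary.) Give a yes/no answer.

The adjunct island is irrelevant here — *every query* and *at least one applicant* are both in the matrix clause.
Clause-internal QR can adjoin the lower DP above the subject, yielding the inverse reading.

Yes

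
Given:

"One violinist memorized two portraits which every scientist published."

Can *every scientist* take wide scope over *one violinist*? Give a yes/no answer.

No

Structurally, *every scientist* is inside the relative clause *which every scientist published* modifying *two portraits*.
Relative clauses are scope islands: a quantifier cannot QR out of a relative clause to take scope in the matrix clause.
So *every scientist* cannot raise high enough to outscope *one violinist*; only the surface ordering *one violinist* > *every scientist* is available.
(Only the surface reading survives: one fixed violinist with respect to all the relevant scientists.)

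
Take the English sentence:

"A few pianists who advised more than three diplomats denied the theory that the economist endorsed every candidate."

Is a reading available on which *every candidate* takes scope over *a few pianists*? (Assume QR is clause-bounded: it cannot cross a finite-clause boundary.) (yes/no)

*every candidate* occurs within the complex NP *the theory that the economist endorsed every candidate*.
Noun-complement clauses are scope islands (the Complex NP Constraint): a quantifier inside one cannot scope into the matrix.
There is no licit LF on which *every candidate* c-commands *a few pianists*.

No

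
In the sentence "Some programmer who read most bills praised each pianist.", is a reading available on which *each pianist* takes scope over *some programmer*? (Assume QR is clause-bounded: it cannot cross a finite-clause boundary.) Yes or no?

Yes

The relative clause *who read most bills* modifies *some programmer*, but *each pianist* is not inside that relative clause — it is an argument of the matrix verb.
Ordinary QR to a clause-peripheral position gives the wide-scope LF for the lower DP.
The sentence is scopally ambiguous between *some programmer* > *each pianist* and *each pianist* > *some programmer*.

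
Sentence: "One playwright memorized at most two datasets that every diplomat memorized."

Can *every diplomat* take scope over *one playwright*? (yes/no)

No

*every diplomat* is embedded in the relative clause *that every diplomat memorized* modifying *at most two datasets*.
Relative clauses are scope islands: a quantifier cannot QR out of a relative clause to take scope in the matrix clause.
*every diplomat* is confined to the island and cannot take scope over *one playwright*.
(Only the surface reading survives: one fixed playwright with respect to all the relevant diplomats.)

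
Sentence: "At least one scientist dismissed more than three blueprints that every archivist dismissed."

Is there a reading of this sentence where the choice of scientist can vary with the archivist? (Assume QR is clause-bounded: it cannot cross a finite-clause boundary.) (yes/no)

That reading corresponds to *every archivist* > *at least one scientist*.
*every archivist* occurs within the relative clause *that every archivist dismissed* modifying *more than three blueprints*.
QR out of a relative clause is ruled out by the relative-clause island constraint.
There is no licit LF on which *every archivist* c-commands *at least one scientist*.

No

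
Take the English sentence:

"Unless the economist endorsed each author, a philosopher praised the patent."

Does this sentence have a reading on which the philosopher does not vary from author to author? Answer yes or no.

This is the *a philosopher* > *each author* reading.
*a philosopher* is a matrix-clause argument and can take scope within the matrix clause over the constituent containing *each author*, so *a philosopher* > *each author* needs no island-crossing movement and is available.

Yes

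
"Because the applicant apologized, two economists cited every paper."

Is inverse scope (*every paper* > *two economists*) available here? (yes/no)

Yes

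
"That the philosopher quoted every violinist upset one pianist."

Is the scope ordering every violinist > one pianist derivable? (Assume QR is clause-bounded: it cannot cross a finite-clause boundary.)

No

*every violinist* occurs within the sentential subject *that the philosopher quoted every violinist*.
Sentential subjects are islands: a quantifier inside the subject clause cannot raise over the matrix predicate.
*every violinist* is confined to the island and cannot take scope over *one pianist*.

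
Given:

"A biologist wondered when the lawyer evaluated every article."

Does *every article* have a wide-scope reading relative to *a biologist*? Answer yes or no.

*every article* sits inside the embedded question *when the lawyer evaluated every article*.
An indirect question is a wh-island; the filled [Spec,CP] blocks QR across the CP edge.
So *every article* cannot raise high enough to outscope *a biologist*; only the surface ordering *a biologist* > *every article* is available.

No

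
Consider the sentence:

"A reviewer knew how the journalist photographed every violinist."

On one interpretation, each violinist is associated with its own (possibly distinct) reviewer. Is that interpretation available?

No

This is the *every violinist* > *a reviewer* reading.
*every violinist* occurs within the embedded question *how the journalist photographed every violinist*.
The wh-island constraint blocks QR out of an embedded interrogative.
So the wide-scope reading for *every violinist* is blocked.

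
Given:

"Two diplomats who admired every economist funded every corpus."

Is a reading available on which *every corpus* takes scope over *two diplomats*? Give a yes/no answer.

*every corpus* sits in the matrix clause, not in the relative clause on *two diplomats*.
QR within a single clause is free, so the lower quantifier may take scope over the higher one.

Yes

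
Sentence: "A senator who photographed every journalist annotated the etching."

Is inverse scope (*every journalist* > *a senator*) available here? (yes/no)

No

*every journalist* sits inside the relative clause *who photographed every journalist*.
Relative clauses are scope islands: a quantifier cannot QR out of a relative clause to take scope in the matrix clause.
There is no licit LF on which *every journalist* c-commands *a senator*.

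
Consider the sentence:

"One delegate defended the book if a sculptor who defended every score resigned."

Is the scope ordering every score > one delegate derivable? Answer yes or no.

No

The target quantifier *every score* is part of the relative clause *who defended every score*, which is itself inside the adjunct *if a sculptor who defended every score resigned*.
Both the relative clause and the enclosing adjunct are scope islands; QR cannot cross either.
So the wide-scope reading for *every score* is blocked.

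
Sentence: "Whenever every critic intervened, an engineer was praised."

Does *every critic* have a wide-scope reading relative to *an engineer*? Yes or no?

No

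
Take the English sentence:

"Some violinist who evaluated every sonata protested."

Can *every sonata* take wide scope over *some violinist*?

*every sonata* occurs within the relative clause *who evaluated every sonata*.
QR out of a relative clause is ruled out by the relative-clause island constraint.
So *every sonata* cannot raise high enough to outscope *some violinist*; only the surface ordering *some violinist* > *every sonata* is available.

No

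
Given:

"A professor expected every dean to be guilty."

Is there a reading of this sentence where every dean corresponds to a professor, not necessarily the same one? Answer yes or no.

Yes

This is the *every dean* > *a professor* reading.
*every dean* is the subject of an ECM infinitive — the infinitival complement of an ECM verb is not a scope island, so *every dean* can raise into the matrix clause.
No island intervenes, so both surface and inverse scope are derivable.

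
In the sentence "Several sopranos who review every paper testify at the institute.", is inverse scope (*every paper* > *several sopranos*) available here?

No

*every paper* sits inside the relative clause *who review every paper*.
The relative clause forms an island for QR, so the quantifier is confined to the head noun's restrictor.
Hence only narrow scope for *every paper* (under *several sopranos*) survives.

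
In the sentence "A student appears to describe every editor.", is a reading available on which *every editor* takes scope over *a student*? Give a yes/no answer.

Yes

Infinitival complements of raising predicates do not block QR; *every editor* and *a student* are effectively clausemates.
QR within a single clause is free, so the lower quantifier may take scope over the higher one.
Both orderings are possible: *a student* > *every editor* and *every editor* > *a student*.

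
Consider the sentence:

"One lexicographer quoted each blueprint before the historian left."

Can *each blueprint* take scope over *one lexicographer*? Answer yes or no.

Yes

Although there is an adjunct clause, *each blueprint* is in the main clause, not inside the adjunct.
Since no island is crossed, the inverse ordering is licensed alongside surface scope.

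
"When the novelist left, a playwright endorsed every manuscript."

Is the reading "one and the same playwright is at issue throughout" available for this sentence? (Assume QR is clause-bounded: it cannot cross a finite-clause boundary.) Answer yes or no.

Yes

The paraphrase describes the scope ordering *a playwright* > *every manuscript*.
That is the surface-scope ordering, which is always one of the available readings — island constraints only ever restrict inverse scope.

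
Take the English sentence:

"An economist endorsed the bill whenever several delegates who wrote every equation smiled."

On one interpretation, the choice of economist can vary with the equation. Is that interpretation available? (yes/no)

The paraphrase describes the scope ordering *every equation* > *an economist*.
The target quantifier *every equation* is part of the relative clause *who wrote every equation*, which is itself inside the adjunct *whenever several delegates who wrote every equation smiled*.
Two island boundaries intervene — the relative clause and the adjunct. Either alone would block QR.
*every equation* > *an economist* would require crossing that boundary, which is illicit.

No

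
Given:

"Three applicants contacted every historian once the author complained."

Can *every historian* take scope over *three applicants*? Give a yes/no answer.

The adjunct clause does not contain *every historian*, which is the matrix object.
With no island boundary between them, the object can take inverse scope over the subject via ordinary QR within the clause.
The sentence is scopally ambiguous between *three applicants* > *every historian* and *every historian* > *three applicants*.

Yes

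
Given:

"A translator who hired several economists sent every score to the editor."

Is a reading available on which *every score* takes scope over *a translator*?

Yes

Although the sentence contains a relative clause (*who hired several economists*), *every score* is outside it, in the matrix VP.
With no island boundary between them, the object can take inverse scope over the subject via ordinary QR within the clause.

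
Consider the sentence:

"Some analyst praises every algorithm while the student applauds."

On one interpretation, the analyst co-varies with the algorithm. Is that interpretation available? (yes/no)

Yes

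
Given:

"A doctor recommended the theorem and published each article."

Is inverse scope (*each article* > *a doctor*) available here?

The DP *each article* is contained in one conjunct of the coordinate structure (*published each article*).
Coordinate structures are islands for non-across-the-board movement, QR included.
There is no licit LF on which *each article* c-commands *a doctor*.

No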